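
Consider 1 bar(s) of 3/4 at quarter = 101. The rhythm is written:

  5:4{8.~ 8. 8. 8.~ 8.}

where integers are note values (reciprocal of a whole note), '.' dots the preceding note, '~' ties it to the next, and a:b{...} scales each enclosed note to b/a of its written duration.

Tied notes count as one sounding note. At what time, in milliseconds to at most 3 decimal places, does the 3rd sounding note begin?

note 3 onset = 9/5b = 1069.307ms

1. 0.0ms @ 0 + 712.871ms (6/5)
2. 712.871ms @ 6/5 + 356.436ms (3/5)
3. 1069.307ms @ 9/5 + 712.871ms (6/5)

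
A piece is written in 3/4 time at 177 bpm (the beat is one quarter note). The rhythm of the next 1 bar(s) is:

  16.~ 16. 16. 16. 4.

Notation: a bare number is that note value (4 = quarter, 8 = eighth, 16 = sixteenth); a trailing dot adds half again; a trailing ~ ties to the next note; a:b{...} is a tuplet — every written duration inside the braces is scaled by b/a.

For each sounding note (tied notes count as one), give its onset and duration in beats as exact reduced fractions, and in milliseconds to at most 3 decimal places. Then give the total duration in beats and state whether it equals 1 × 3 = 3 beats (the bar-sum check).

1) 0.0ms=0b +254.237ms=3/4b
2) 254.237ms=3/4b +127.119ms=3/8b
3) 381.356ms=9/8b +127.119ms=3/8b
4) 508.475ms=3/2b +508.475ms=3/2b
Σ=3b of 3 (177bpm 3/4) — PASS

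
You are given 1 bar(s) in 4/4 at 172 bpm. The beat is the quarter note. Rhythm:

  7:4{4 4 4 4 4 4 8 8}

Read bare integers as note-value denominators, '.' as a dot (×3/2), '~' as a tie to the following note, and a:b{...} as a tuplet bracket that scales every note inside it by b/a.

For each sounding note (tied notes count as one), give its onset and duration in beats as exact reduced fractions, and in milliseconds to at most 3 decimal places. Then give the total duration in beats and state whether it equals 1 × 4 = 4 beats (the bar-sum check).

1) 0.0ms=0b +199.336ms=4/7b
2) 199.336ms=4/7b +199.336ms=4/7b
3) 398.671ms=8/7b +199.336ms=4/7b
4) 598.007ms=12/7b +199.336ms=4/7b
5) 797.342ms=16/7b +199.336ms=4/7b
6) 996.678ms=20/7b +199.336ms=4/7b
7) 1196.013ms=24/7b +99.668ms=2/7b
8) 1295.681ms=26/7b +99.668ms=2/7b
Σ=4b of 4 (172bpm 4/4) — PASS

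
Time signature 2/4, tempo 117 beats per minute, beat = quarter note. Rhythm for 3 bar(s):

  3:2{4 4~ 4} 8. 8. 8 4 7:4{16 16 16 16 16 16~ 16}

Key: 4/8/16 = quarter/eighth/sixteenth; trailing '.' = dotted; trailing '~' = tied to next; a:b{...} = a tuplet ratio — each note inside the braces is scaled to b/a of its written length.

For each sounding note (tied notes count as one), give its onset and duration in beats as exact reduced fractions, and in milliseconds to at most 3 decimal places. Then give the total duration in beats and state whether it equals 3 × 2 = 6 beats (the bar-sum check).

1) 0.0ms=0b +341.88ms=2/3b
2) 341.88ms=2/3b +683.761ms=4/3b
3) 1025.641ms=2b +384.615ms=3/4b
4) 1410.256ms=11/4b +384.615ms=3/4b
5) 1794.872ms=7/2b +256.41ms=1/2b
6) 2051.282ms=4b +512.821ms=1b
7) 2564.103ms=5b +73.26ms=1/7b
8) 2637.363ms=36/7b +73.26ms=1/7b
9) 2710.623ms=37/7b +73.26ms=1/7b
10) 2783.883ms=38/7b +73.26ms=1/7b
11) 2857.143ms=39/7b +73.26ms=1/7b
12) 2930.403ms=40/7b +146.52ms=2/7b
Σ=6b of 6 (117bpm 2/4) — PASS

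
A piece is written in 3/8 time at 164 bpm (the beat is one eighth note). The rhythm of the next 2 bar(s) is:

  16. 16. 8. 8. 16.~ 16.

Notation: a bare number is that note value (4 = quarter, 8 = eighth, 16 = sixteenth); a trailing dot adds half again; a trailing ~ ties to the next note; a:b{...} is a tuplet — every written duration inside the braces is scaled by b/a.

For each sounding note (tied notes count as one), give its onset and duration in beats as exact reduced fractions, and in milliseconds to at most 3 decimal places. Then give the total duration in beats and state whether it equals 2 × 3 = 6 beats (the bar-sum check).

1) 0.0ms=0b +274.39ms=3/4b
2) 274.39ms=3/4b +274.39ms=3/4b
3) 548.78ms=3/2b +548.78ms=3/2b
4) 1097.561ms=3b +548.78ms=3/2b
5) 1646.341ms=9/2b +548.78ms=3/2b
Σ=6b of 6 (164bpm 3/8) — PASS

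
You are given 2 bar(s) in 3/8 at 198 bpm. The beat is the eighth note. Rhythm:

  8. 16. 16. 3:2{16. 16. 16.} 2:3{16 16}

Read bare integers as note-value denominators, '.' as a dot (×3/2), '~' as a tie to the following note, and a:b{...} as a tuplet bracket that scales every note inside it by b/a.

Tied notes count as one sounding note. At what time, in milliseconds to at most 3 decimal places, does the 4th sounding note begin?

1. 0.0ms @ 0 + 454.545ms (3/2)
2. 454.545ms @ 3/2 + 227.273ms (3/4)
3. 681.818ms @ 9/4 + 227.273ms (3/4)
4. 909.091ms @ 3 + 151.515ms (1/2)
5. 1060.606ms @ 7/2 + 151.515ms (1/2)
6. 1212.121ms @ 4 + 151.515ms (1/2)
7. 1363.636ms @ 9/2 + 227.273ms (3/4)
8. 1590.909ms @ 21/4 + 227.273ms (3/4)

note 4 onset = 3b = 909.091ms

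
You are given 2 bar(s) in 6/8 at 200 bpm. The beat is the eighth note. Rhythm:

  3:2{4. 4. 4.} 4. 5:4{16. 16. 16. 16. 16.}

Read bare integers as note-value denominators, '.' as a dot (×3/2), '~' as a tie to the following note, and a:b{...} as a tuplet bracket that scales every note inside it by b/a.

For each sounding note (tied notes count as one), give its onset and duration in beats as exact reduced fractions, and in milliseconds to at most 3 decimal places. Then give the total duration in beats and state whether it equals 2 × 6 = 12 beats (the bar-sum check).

1) 0.0ms=0b +600.0ms=2b
2) 600.0ms=2b +600.0ms=2b
3) 1200.0ms=4b +600.0ms=2b
4) 1800.0ms=6b +900.0ms=3b
5) 2700.0ms=9b +180.0ms=3/5b
6) 2880.0ms=48/5b +180.0ms=3/5b
7) 3060.0ms=51/5b +180.0ms=3/5b
8) 3240.0ms=54/5b +180.0ms=3/5b
9) 3420.0ms=57/5b +180.0ms=3/5b
Σ=12b of 12 (200bpm 6/8) — PASS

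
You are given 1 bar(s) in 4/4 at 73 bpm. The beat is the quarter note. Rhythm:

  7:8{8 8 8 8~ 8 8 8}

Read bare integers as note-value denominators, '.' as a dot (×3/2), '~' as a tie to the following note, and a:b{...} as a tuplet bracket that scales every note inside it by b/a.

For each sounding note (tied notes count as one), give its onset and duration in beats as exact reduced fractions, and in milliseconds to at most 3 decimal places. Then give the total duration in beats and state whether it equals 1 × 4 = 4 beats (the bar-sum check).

1) 0.0ms=0b +469.667ms=4/7b
2) 469.667ms=4/7b +469.667ms=4/7b
3) 939.335ms=8/7b +469.667ms=4/7b
4) 1409.002ms=12/7b +939.335ms=8/7b
5) 2348.337ms=20/7b +469.667ms=4/7b
6) 2818.004ms=24/7b +469.667ms=4/7b
Σ=4b of 4 (73bpm 4/4) — PASS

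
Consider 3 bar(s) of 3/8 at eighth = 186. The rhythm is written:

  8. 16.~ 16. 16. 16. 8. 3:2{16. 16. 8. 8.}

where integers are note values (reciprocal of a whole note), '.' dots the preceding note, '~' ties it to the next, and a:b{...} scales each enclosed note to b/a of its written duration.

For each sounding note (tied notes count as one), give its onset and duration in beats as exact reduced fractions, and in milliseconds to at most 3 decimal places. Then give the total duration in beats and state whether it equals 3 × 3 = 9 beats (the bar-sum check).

1) 0.0ms=0b +483.871ms=3/2b
2) 483.871ms=3/2b +483.871ms=3/2b
3) 967.742ms=3b +241.935ms=3/4b
4) 1209.677ms=15/4b +241.935ms=3/4b
5) 1451.613ms=9/2b +483.871ms=3/2b
6) 1935.484ms=6b +161.29ms=1/2b
7) 2096.774ms=13/2b +161.29ms=1/2b
8) 2258.065ms=7b +322.581ms=1b
9) 2580.645ms=8b +322.581ms=1b
Σ=9b of 9 (186bpm 3/8) — PASS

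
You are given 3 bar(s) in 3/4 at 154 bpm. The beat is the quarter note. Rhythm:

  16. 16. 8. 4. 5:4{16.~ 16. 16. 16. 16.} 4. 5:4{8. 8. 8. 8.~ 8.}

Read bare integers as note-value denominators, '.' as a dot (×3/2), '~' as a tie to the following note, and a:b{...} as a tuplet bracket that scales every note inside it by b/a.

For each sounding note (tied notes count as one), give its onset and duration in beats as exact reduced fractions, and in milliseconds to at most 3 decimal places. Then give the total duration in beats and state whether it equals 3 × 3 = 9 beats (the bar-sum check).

1) 0.0ms=0b +146.104ms=3/8b
2) 146.104ms=3/8b +146.104ms=3/8b
3) 292.208ms=3/4b +292.208ms=3/4b
4) 584.416ms=3/2b +584.416ms=3/2b
5) 1168.831ms=3b +233.766ms=3/5b
6) 1402.597ms=18/5b +116.883ms=3/10b
7) 1519.481ms=39/10b +116.883ms=3/10b
8) 1636.364ms=21/5b +116.883ms=3/10b
9) 1753.247ms=9/2b +584.416ms=3/2b
10) 2337.662ms=6b +233.766ms=3/5b
11) 2571.429ms=33/5b +233.766ms=3/5b
12) 2805.195ms=36/5b +233.766ms=3/5b
13) 3038.961ms=39/5b +467.532ms=6/5b
Σ=9b of 9 (154bpm 3/4) — PASS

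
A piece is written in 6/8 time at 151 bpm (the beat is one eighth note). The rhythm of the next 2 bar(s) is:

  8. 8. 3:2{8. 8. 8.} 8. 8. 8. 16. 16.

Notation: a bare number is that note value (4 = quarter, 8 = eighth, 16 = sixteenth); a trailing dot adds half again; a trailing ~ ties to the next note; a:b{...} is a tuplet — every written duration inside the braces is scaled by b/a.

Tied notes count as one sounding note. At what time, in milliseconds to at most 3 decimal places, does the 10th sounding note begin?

note 10 onset = 45/4b = 4470.199ms

1. 0.0ms @ 0 + 596.026ms (3/2)
2. 596.026ms @ 3/2 + 596.026ms (3/2)
3. 1192.053ms @ 3 + 397.351ms (1)
4. 1589.404ms @ 4 + 397.351ms (1)
5. 1986.755ms @ 5 + 397.351ms (1)
6. 2384.106ms @ 6 + 596.026ms (3/2)
7. 2980.132ms @ 15/2 + 596.026ms (3/2)
8. 3576.159ms @ 9 + 596.026ms (3/2)
9. 4172.185ms @ 21/2 + 298.013ms (3/4)
10. 4470.199ms @ 45/4 + 298.013ms (3/4)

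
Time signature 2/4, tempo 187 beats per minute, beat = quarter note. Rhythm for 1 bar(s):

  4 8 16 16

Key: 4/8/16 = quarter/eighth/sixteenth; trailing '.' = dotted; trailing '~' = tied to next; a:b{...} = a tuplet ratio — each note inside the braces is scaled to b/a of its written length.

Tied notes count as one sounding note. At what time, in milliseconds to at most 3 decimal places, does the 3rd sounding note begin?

1. 0.0ms @ 0 + 320.856ms (1)
2. 320.856ms @ 1 + 160.428ms (1/2)
3. 481.283ms @ 3/2 + 80.214ms (1/4)
4. 561.497ms @ 7/4 + 80.214ms (1/4)

note 3 onset = 3/2b = 481.283ms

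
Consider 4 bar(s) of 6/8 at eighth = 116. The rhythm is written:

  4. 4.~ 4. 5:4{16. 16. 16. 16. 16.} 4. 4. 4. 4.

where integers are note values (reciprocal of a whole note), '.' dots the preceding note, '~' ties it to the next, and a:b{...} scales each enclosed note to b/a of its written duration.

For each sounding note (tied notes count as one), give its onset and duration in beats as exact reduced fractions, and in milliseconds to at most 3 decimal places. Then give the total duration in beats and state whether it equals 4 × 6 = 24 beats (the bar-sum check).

1) 0.0ms=0b +1551.724ms=3b
2) 1551.724ms=3b +3103.448ms=6b
3) 4655.172ms=9b +310.345ms=3/5b
4) 4965.517ms=48/5b +310.345ms=3/5b
5) 5275.862ms=51/5b +310.345ms=3/5b
6) 5586.207ms=54/5b +310.345ms=3/5b
7) 5896.552ms=57/5b +310.345ms=3/5b
8) 6206.897ms=12b +1551.724ms=3b
9) 7758.621ms=15b +1551.724ms=3b
10) 9310.345ms=18b +1551.724ms=3b
11) 10862.069ms=21b +1551.724ms=3b
Σ=24b of 24 (116bpm 6/8) — PASS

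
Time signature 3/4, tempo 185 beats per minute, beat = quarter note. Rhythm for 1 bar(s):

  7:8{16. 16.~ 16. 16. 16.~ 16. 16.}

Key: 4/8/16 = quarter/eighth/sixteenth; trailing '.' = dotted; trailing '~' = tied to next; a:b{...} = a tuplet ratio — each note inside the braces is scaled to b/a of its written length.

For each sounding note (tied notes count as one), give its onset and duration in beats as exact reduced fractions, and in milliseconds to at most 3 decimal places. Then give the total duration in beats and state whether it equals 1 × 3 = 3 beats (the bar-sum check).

1) 0.0ms=0b +138.996ms=3/7b
2) 138.996ms=3/7b +277.992ms=6/7b
3) 416.988ms=9/7b +138.996ms=3/7b
4) 555.985ms=12/7b +277.992ms=6/7b
5) 833.977ms=18/7b +138.996ms=3/7b
Σ=3b of 3 (185bpm 3/4) — PASS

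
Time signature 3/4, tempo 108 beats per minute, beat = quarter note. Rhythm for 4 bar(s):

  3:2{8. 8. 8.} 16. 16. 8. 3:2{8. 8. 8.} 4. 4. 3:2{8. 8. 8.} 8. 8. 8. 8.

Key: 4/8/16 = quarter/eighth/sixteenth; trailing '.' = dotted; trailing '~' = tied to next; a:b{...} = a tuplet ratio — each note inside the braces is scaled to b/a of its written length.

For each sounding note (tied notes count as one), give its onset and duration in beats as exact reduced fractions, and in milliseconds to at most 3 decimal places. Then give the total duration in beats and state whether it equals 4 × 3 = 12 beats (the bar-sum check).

1) 0.0ms=0b +277.778ms=1/2b
2) 277.778ms=1/2b +277.778ms=1/2b
3) 555.556ms=1b +277.778ms=1/2b
4) 833.333ms=3/2b +208.333ms=3/8b
5) 1041.667ms=15/8b +208.333ms=3/8b
6) 1250.0ms=9/4b +416.667ms=3/4b
7) 1666.667ms=3b +277.778ms=1/2b
8) 1944.444ms=7/2b +277.778ms=1/2b
9) 2222.222ms=4b +277.778ms=1/2b
10) 2500.0ms=9/2b +833.333ms=3/2b
11) 3333.333ms=6b +833.333ms=3/2b
12) 4166.667ms=15/2b +277.778ms=1/2b
13) 4444.444ms=8b +277.778ms=1/2b
14) 4722.222ms=17/2b +277.778ms=1/2b
15) 5000.0ms=9b +416.667ms=3/4b
16) 5416.667ms=39/4b +416.667ms=3/4b
17) 5833.333ms=21/2b +416.667ms=3/4b
18) 6250.0ms=45/4b +416.667ms=3/4b
Σ=12b of 12 (108bpm 3/4) — PASS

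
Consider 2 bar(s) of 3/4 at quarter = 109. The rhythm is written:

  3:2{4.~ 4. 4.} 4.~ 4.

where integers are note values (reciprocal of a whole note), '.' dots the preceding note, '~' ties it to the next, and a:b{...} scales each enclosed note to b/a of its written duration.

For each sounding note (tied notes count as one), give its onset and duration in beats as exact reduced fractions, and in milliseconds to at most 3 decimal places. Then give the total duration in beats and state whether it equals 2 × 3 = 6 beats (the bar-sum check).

1) 0.0ms=0b +1100.917ms=2b
2) 1100.917ms=2b +550.459ms=1b
3) 1651.376ms=3b +1651.376ms=3b
Σ=6b of 6 (109bpm 3/4) — PASS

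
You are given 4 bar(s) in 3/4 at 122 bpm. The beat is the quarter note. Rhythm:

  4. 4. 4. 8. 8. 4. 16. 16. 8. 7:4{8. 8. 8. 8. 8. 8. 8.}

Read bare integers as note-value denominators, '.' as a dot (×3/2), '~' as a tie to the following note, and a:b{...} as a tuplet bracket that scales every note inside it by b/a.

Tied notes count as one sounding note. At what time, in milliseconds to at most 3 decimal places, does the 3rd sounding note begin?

1. 0.0ms @ 0 + 737.705ms (3/2)
2. 737.705ms @ 3/2 + 737.705ms (3/2)
3. 1475.41ms @ 3 + 737.705ms (3/2)
4. 2213.115ms @ 9/2 + 368.852ms (3/4)
5. 2581.967ms @ 21/4 + 368.852ms (3/4)
6. 2950.82ms @ 6 + 737.705ms (3/2)
7. 3688.525ms @ 15/2 + 184.426ms (3/8)
8. 3872.951ms @ 63/8 + 184.426ms (3/8)
9. 4057.377ms @ 33/4 + 368.852ms (3/4)
10. 4426.23ms @ 9 + 210.773ms (3/7)
11. 4637.002ms @ 66/7 + 210.773ms (3/7)
12. 4847.775ms @ 69/7 + 210.773ms (3/7)
13. 5058.548ms @ 72/7 + 210.773ms (3/7)
14. 5269.321ms @ 75/7 + 210.773ms (3/7)
15. 5480.094ms @ 78/7 + 210.773ms (3/7)
16. 5690.867ms @ 81/7 + 210.773ms (3/7)

note 3 onset = 3b = 1475.41ms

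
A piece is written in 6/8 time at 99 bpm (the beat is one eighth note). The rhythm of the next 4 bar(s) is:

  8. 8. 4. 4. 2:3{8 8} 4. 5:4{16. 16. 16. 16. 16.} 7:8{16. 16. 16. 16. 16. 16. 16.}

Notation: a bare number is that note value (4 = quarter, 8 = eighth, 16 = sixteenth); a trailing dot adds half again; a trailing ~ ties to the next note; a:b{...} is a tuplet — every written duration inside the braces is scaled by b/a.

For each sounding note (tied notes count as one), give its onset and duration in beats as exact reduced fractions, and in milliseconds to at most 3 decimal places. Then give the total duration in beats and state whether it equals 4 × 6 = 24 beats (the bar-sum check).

1) 0.0ms=0b +909.091ms=3/2b
2) 909.091ms=3/2b +909.091ms=3/2b
3) 1818.182ms=3b +1818.182ms=3b
4) 3636.364ms=6b +1818.182ms=3b
5) 5454.545ms=9b +909.091ms=3/2b
6) 6363.636ms=21/2b +909.091ms=3/2b
7) 7272.727ms=12b +1818.182ms=3b
8) 9090.909ms=15b +363.636ms=3/5b
9) 9454.545ms=78/5b +363.636ms=3/5b
10) 9818.182ms=81/5b +363.636ms=3/5b
11) 10181.818ms=84/5b +363.636ms=3/5b
12) 10545.455ms=87/5b +363.636ms=3/5b
13) 10909.091ms=18b +519.481ms=6/7b
14) 11428.571ms=132/7b +519.481ms=6/7b
15) 11948.052ms=138/7b +519.481ms=6/7b
16) 12467.532ms=144/7b +519.481ms=6/7b
17) 12987.013ms=150/7b +519.481ms=6/7b
18) 13506.494ms=156/7b +519.481ms=6/7b
19) 14025.974ms=162/7b +519.481ms=6/7b
Σ=24b of 24 (99bpm 6/8) — PASS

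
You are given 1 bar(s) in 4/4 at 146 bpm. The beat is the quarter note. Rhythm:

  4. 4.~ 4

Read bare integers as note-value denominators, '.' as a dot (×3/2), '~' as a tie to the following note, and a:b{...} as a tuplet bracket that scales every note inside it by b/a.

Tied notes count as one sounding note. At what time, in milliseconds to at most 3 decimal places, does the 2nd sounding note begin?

note 2 onset = 3/2b = 616.438ms

1. 0.0ms @ 0 + 616.438ms (3/2)
2. 616.438ms @ 3/2 + 1027.397ms (5/2)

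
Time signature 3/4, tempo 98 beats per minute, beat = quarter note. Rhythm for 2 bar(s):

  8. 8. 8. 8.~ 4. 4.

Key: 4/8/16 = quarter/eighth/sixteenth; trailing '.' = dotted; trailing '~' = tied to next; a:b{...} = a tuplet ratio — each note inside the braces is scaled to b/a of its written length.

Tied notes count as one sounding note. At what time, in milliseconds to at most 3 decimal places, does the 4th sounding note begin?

1. 0.0ms @ 0 + 459.184ms (3/4)
2. 459.184ms @ 3/4 + 459.184ms (3/4)
3. 918.367ms @ 3/2 + 459.184ms (3/4)
4. 1377.551ms @ 9/4 + 1377.551ms (9/4)
5. 2755.102ms @ 9/2 + 918.367ms (3/2)

note 4 onset = 9/4b = 1377.551ms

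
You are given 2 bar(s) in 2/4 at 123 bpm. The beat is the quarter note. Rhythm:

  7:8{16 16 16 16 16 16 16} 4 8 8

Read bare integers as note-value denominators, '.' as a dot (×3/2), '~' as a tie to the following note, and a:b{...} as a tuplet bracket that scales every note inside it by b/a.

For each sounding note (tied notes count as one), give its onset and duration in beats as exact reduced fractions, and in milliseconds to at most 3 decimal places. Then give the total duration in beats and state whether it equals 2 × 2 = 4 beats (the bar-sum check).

1) 0.0ms=0b +139.373ms=2/7b
2) 139.373ms=2/7b +139.373ms=2/7b
3) 278.746ms=4/7b +139.373ms=2/7b
4) 418.118ms=6/7b +139.373ms=2/7b
5) 557.491ms=8/7b +139.373ms=2/7b
6) 696.864ms=10/7b +139.373ms=2/7b
7) 836.237ms=12/7b +139.373ms=2/7b
8) 975.61ms=2b +487.805ms=1b
9) 1463.415ms=3b +243.902ms=1/2b
10) 1707.317ms=7/2b +243.902ms=1/2b
Σ=4b of 4 (123bpm 2/4) — PASS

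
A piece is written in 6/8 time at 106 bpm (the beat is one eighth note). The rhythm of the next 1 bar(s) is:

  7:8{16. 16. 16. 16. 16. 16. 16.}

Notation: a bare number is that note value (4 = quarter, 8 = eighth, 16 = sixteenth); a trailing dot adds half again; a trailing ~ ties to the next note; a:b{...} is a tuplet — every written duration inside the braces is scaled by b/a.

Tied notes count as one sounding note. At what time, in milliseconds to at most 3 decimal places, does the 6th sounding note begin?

note 6 onset = 30/7b = 2425.876ms

1. 0.0ms @ 0 + 485.175ms (6/7)
2. 485.175ms @ 6/7 + 485.175ms (6/7)
3. 970.35ms @ 12/7 + 485.175ms (6/7)
4. 1455.526ms @ 18/7 + 485.175ms (6/7)
5. 1940.701ms @ 24/7 + 485.175ms (6/7)
6. 2425.876ms @ 30/7 + 485.175ms (6/7)
7. 2911.051ms @ 36/7 + 485.175ms (6/7)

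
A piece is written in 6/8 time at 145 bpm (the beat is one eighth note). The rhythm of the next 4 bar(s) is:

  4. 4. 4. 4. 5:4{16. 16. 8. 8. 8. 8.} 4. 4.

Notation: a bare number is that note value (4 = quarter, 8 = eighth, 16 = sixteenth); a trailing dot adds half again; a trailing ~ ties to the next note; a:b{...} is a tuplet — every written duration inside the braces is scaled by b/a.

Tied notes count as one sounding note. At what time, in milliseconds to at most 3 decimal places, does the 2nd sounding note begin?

note 2 onset = 3b = 1241.379ms

1. 0.0ms @ 0 + 1241.379ms (3)
2. 1241.379ms @ 3 + 1241.379ms (3)
3. 2482.759ms @ 6 + 1241.379ms (3)
4. 3724.138ms @ 9 + 1241.379ms (3)
5. 4965.517ms @ 12 + 248.276ms (3/5)
6. 5213.793ms @ 63/5 + 248.276ms (3/5)
7. 5462.069ms @ 66/5 + 496.552ms (6/5)
8. 5958.621ms @ 72/5 + 496.552ms (6/5)
9. 6455.172ms @ 78/5 + 496.552ms (6/5)
10. 6951.724ms @ 84/5 + 496.552ms (6/5)
11. 7448.276ms @ 18 + 1241.379ms (3)
12. 8689.655ms @ 21 + 1241.379ms (3)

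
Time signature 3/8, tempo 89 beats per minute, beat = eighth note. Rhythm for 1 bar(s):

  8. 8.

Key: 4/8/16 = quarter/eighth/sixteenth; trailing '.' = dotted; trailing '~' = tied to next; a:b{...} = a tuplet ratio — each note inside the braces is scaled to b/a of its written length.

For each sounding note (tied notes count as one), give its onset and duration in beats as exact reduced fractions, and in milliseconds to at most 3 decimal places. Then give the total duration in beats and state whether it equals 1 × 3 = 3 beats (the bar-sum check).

1) 0.0ms=0b +1011.236ms=3/2b
2) 1011.236ms=3/2b +1011.236ms=3/2b
Σ=3b of 3 (89bpm 3/8) — PASS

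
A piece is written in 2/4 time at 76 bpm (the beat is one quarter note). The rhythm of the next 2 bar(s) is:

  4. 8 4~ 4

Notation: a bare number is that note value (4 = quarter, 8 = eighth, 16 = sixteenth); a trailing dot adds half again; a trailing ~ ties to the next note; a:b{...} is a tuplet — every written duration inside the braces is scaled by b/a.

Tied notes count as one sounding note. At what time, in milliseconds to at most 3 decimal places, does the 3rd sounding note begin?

1. 0.0ms @ 0 + 1184.211ms (3/2)
2. 1184.211ms @ 3/2 + 394.737ms (1/2)
3. 1578.947ms @ 2 + 1578.947ms (2)

note 3 onset = 2b = 1578.947ms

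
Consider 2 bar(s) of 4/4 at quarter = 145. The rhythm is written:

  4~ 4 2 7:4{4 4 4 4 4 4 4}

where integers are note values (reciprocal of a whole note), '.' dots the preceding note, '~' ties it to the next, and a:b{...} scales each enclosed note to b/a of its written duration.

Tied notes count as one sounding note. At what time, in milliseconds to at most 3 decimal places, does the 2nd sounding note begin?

1. 0.0ms @ 0 + 827.586ms (2)
2. 827.586ms @ 2 + 827.586ms (2)
3. 1655.172ms @ 4 + 236.453ms (4/7)
4. 1891.626ms @ 32/7 + 236.453ms (4/7)
5. 2128.079ms @ 36/7 + 236.453ms (4/7)
6. 2364.532ms @ 40/7 + 236.453ms (4/7)
7. 2600.985ms @ 44/7 + 236.453ms (4/7)
8. 2837.438ms @ 48/7 + 236.453ms (4/7)
9. 3073.892ms @ 52/7 + 236.453ms (4/7)

note 2 onset = 2b = 827.586ms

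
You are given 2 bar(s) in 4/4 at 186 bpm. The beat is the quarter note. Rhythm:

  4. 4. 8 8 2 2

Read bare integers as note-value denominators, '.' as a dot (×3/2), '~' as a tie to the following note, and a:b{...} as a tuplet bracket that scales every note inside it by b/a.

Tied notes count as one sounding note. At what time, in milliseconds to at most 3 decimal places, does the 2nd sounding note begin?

1. 0.0ms @ 0 + 483.871ms (3/2)
2. 483.871ms @ 3/2 + 483.871ms (3/2)
3. 967.742ms @ 3 + 161.29ms (1/2)
4. 1129.032ms @ 7/2 + 161.29ms (1/2)
5. 1290.323ms @ 4 + 645.161ms (2)
6. 1935.484ms @ 6 + 645.161ms (2)

note 2 onset = 3/2b = 483.871ms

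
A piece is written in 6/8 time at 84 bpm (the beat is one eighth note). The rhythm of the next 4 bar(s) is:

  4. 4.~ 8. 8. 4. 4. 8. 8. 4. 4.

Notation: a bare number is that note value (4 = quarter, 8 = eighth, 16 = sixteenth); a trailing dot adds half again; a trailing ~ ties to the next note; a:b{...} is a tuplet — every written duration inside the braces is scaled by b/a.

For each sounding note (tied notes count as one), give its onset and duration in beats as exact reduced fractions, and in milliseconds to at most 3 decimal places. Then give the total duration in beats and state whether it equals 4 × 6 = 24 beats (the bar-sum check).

1) 0.0ms=0b +2142.857ms=3b
2) 2142.857ms=3b +3214.286ms=9/2b
3) 5357.143ms=15/2b +1071.429ms=3/2b
4) 6428.571ms=9b +2142.857ms=3b
5) 8571.429ms=12b +2142.857ms=3b
6) 10714.286ms=15b +1071.429ms=3/2b
7) 11785.714ms=33/2b +1071.429ms=3/2b
8) 12857.143ms=18b +2142.857ms=3b
9) 15000.0ms=21b +2142.857ms=3b
Σ=24b of 24 (84bpm 6/8) — PASS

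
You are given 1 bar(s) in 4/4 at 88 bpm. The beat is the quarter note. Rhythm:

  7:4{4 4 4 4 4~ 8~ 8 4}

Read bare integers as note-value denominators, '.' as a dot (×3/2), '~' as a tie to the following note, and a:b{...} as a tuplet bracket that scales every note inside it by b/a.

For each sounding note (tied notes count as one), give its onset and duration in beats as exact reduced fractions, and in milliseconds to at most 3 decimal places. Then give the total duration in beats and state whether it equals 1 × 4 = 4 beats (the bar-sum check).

1) 0.0ms=0b +389.61ms=4/7b
2) 389.61ms=4/7b +389.61ms=4/7b
3) 779.221ms=8/7b +389.61ms=4/7b
4) 1168.831ms=12/7b +389.61ms=4/7b
5) 1558.442ms=16/7b +779.221ms=8/7b
6) 2337.662ms=24/7b +389.61ms=4/7b
Σ=4b of 4 (88bpm 4/4) — PASS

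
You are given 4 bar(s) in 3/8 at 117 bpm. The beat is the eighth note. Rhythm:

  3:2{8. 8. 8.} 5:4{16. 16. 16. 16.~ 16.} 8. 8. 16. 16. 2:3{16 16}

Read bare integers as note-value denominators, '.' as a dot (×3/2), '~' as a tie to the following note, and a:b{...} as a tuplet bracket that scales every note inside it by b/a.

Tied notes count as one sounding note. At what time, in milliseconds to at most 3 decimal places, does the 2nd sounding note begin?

note 2 onset = 1b = 512.821ms

1. 0.0ms @ 0 + 512.821ms (1)
2. 512.821ms @ 1 + 512.821ms (1)
3. 1025.641ms @ 2 + 512.821ms (1)
4. 1538.462ms @ 3 + 307.692ms (3/5)
5. 1846.154ms @ 18/5 + 307.692ms (3/5)
6. 2153.846ms @ 21/5 + 307.692ms (3/5)
7. 2461.538ms @ 24/5 + 615.385ms (6/5)
8. 3076.923ms @ 6 + 769.231ms (3/2)
9. 3846.154ms @ 15/2 + 769.231ms (3/2)
10. 4615.385ms @ 9 + 384.615ms (3/4)
11. 5000.0ms @ 39/4 + 384.615ms (3/4)
12. 5384.615ms @ 21/2 + 384.615ms (3/4)
13. 5769.231ms @ 45/4 + 384.615ms (3/4)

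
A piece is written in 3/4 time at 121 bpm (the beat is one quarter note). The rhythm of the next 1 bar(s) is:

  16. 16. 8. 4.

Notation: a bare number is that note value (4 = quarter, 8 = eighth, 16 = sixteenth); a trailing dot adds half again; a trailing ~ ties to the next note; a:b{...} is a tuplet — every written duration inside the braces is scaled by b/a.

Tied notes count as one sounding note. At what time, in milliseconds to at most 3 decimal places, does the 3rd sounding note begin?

1. 0.0ms @ 0 + 185.95ms (3/8)
2. 185.95ms @ 3/8 + 185.95ms (3/8)
3. 371.901ms @ 3/4 + 371.901ms (3/4)
4. 743.802ms @ 3/2 + 743.802ms (3/2)

note 3 onset = 3/4b = 371.901ms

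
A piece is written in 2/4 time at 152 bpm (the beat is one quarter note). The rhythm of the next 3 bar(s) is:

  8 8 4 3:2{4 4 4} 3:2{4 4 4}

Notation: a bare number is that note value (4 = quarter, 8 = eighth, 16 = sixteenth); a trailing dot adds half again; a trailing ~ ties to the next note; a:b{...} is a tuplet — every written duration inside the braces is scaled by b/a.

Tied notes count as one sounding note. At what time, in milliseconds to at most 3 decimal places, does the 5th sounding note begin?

1. 0.0ms @ 0 + 197.368ms (1/2)
2. 197.368ms @ 1/2 + 197.368ms (1/2)
3. 394.737ms @ 1 + 394.737ms (1)
4. 789.474ms @ 2 + 263.158ms (2/3)
5. 1052.632ms @ 8/3 + 263.158ms (2/3)
6. 1315.789ms @ 10/3 + 263.158ms (2/3)
7. 1578.947ms @ 4 + 263.158ms (2/3)
8. 1842.105ms @ 14/3 + 263.158ms (2/3)
9. 2105.263ms @ 16/3 + 263.158ms (2/3)

note 5 onset = 8/3b = 1052.632ms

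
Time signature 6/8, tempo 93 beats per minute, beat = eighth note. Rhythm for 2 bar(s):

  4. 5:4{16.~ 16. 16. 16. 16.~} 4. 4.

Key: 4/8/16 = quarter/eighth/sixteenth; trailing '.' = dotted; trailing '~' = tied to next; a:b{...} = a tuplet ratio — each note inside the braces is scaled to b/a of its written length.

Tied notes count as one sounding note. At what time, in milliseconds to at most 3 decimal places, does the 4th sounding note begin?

1. 0.0ms @ 0 + 1935.484ms (3)
2. 1935.484ms @ 3 + 774.194ms (6/5)
3. 2709.677ms @ 21/5 + 387.097ms (3/5)
4. 3096.774ms @ 24/5 + 387.097ms (3/5)
5. 3483.871ms @ 27/5 + 2322.581ms (18/5)
6. 5806.452ms @ 9 + 1935.484ms (3)

note 4 onset = 24/5b = 3096.774ms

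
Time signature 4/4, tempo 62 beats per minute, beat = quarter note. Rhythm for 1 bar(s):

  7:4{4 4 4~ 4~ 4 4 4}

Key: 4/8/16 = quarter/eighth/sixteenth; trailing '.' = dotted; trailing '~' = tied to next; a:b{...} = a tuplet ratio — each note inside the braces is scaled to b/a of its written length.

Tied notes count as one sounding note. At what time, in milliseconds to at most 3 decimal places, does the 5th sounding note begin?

1. 0.0ms @ 0 + 552.995ms (4/7)
2. 552.995ms @ 4/7 + 552.995ms (4/7)
3. 1105.991ms @ 8/7 + 1658.986ms (12/7)
4. 2764.977ms @ 20/7 + 552.995ms (4/7)
5. 3317.972ms @ 24/7 + 552.995ms (4/7)

note 5 onset = 24/7b = 3317.972ms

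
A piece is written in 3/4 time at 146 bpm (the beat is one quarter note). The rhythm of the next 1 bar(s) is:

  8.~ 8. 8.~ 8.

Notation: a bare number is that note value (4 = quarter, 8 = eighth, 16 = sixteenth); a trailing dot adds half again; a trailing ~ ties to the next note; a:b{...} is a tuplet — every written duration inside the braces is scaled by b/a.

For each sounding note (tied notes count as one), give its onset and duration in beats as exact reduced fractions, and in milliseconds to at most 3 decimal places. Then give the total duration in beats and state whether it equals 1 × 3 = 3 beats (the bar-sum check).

1) 0.0ms=0b +616.438ms=3/2b
2) 616.438ms=3/2b +616.438ms=3/2b
Σ=3b of 3 (146bpm 3/4) — PASS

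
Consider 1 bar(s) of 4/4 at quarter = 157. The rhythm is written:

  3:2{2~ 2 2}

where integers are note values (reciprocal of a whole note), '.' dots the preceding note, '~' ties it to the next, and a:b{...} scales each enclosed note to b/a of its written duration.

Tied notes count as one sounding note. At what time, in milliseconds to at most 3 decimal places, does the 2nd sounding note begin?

note 2 onset = 8/3b = 1019.108ms

1. 0.0ms @ 0 + 1019.108ms (8/3)
2. 1019.108ms @ 8/3 + 509.554ms (4/3)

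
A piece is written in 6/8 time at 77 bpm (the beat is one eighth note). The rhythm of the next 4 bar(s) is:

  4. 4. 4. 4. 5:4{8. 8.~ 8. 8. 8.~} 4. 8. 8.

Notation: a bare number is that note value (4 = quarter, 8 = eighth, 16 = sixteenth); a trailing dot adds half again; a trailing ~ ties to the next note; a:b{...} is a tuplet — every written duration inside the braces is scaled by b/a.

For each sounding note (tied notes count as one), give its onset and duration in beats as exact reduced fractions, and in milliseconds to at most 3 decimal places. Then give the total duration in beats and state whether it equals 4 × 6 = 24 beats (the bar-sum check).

1) 0.0ms=0b +2337.662ms=3b
2) 2337.662ms=3b +2337.662ms=3b
3) 4675.325ms=6b +2337.662ms=3b
4) 7012.987ms=9b +2337.662ms=3b
5) 9350.649ms=12b +935.065ms=6/5b
6) 10285.714ms=66/5b +1870.13ms=12/5b
7) 12155.844ms=78/5b +935.065ms=6/5b
8) 13090.909ms=84/5b +3272.727ms=21/5b
9) 16363.636ms=21b +1168.831ms=3/2b
10) 17532.468ms=45/2b +1168.831ms=3/2b
Σ=24b of 24 (77bpm 6/8) — PASS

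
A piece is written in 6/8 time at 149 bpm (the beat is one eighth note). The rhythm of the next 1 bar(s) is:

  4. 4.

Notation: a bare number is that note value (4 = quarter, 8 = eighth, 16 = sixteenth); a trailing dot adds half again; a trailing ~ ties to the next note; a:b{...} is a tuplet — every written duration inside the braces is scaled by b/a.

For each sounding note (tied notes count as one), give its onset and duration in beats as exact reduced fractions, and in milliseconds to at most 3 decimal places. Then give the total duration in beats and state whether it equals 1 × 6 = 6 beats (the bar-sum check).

1) 0.0ms=0b +1208.054ms=3b
2) 1208.054ms=3b +1208.054ms=3b
Σ=6b of 6 (149bpm 6/8) — PASS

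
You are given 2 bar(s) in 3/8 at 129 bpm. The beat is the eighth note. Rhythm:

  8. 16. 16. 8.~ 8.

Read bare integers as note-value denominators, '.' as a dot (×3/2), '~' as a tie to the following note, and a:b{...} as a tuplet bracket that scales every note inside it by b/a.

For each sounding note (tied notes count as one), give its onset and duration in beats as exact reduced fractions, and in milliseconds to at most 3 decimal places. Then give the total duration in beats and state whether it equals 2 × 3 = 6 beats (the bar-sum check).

1) 0.0ms=0b +697.674ms=3/2b
2) 697.674ms=3/2b +348.837ms=3/4b
3) 1046.512ms=9/4b +348.837ms=3/4b
4) 1395.349ms=3b +1395.349ms=3b
Σ=6b of 6 (129bpm 3/8) — PASS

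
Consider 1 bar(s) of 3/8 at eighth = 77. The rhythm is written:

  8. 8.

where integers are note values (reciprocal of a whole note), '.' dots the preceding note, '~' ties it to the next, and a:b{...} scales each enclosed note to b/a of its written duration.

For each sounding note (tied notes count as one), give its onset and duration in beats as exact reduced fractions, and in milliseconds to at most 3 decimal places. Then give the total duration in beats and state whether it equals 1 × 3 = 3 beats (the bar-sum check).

1) 0.0ms=0b +1168.831ms=3/2b
2) 1168.831ms=3/2b +1168.831ms=3/2b
Σ=3b of 3 (77bpm 3/8) — PASS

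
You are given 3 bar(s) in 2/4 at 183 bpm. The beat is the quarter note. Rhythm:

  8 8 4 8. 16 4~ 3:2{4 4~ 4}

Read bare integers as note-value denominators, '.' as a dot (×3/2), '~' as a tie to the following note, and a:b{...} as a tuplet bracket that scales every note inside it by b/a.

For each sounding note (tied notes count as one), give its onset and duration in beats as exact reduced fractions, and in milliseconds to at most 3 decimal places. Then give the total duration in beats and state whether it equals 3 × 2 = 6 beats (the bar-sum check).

1) 0.0ms=0b +163.934ms=1/2b
2) 163.934ms=1/2b +163.934ms=1/2b
3) 327.869ms=1b +327.869ms=1b
4) 655.738ms=2b +245.902ms=3/4b
5) 901.639ms=11/4b +81.967ms=1/4b
6) 983.607ms=3b +546.448ms=5/3b
7) 1530.055ms=14/3b +437.158ms=4/3b
Σ=6b of 6 (183bpm 2/4) — PASS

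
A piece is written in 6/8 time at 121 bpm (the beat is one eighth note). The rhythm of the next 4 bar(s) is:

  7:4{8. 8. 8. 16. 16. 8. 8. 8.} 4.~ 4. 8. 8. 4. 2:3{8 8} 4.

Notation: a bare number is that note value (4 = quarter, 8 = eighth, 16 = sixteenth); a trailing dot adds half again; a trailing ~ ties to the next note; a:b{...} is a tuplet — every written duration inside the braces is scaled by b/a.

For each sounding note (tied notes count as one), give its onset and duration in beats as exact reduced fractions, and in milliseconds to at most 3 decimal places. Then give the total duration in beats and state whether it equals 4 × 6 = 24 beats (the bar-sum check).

1) 0.0ms=0b +425.03ms=6/7b
2) 425.03ms=6/7b +425.03ms=6/7b
3) 850.059ms=12/7b +425.03ms=6/7b
4) 1275.089ms=18/7b +212.515ms=3/7b
5) 1487.603ms=3b +212.515ms=3/7b
6) 1700.118ms=24/7b +425.03ms=6/7b
7) 2125.148ms=30/7b +425.03ms=6/7b
8) 2550.177ms=36/7b +425.03ms=6/7b
9) 2975.207ms=6b +2975.207ms=6b
10) 5950.413ms=12b +743.802ms=3/2b
11) 6694.215ms=27/2b +743.802ms=3/2b
12) 7438.017ms=15b +1487.603ms=3b
13) 8925.62ms=18b +743.802ms=3/2b
14) 9669.421ms=39/2b +743.802ms=3/2b
15) 10413.223ms=21b +1487.603ms=3b
Σ=24b of 24 (121bpm 6/8) — PASS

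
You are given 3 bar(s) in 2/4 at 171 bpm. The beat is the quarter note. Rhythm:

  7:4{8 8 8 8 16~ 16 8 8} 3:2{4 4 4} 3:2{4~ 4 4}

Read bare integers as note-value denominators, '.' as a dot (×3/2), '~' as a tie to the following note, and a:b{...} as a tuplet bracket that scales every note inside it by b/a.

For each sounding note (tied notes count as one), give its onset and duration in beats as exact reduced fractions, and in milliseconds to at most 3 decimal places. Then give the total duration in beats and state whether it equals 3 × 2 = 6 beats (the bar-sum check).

1) 0.0ms=0b +100.251ms=2/7b
2) 100.251ms=2/7b +100.251ms=2/7b
3) 200.501ms=4/7b +100.251ms=2/7b
4) 300.752ms=6/7b +100.251ms=2/7b
5) 401.003ms=8/7b +100.251ms=2/7b
6) 501.253ms=10/7b +100.251ms=2/7b
7) 601.504ms=12/7b +100.251ms=2/7b
8) 701.754ms=2b +233.918ms=2/3b
9) 935.673ms=8/3b +233.918ms=2/3b
10) 1169.591ms=10/3b +233.918ms=2/3b
11) 1403.509ms=4b +467.836ms=4/3b
12) 1871.345ms=16/3b +233.918ms=2/3b
Σ=6b of 6 (171bpm 2/4) — PASS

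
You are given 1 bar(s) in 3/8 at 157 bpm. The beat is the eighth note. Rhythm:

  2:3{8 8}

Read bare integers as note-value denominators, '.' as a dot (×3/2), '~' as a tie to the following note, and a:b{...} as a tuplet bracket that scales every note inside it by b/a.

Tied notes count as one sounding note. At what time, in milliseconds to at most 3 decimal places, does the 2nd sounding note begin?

note 2 onset = 3/2b = 573.248ms

1. 0.0ms @ 0 + 573.248ms (3/2)
2. 573.248ms @ 3/2 + 573.248ms (3/2)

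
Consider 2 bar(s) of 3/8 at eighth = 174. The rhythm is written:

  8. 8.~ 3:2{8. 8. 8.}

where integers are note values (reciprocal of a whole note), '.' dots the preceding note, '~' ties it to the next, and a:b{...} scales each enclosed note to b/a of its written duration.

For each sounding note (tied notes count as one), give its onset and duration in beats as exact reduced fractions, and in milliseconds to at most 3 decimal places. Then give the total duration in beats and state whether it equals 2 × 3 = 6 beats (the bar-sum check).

1) 0.0ms=0b +517.241ms=3/2b
2) 517.241ms=3/2b +862.069ms=5/2b
3) 1379.31ms=4b +344.828ms=1b
4) 1724.138ms=5b +344.828ms=1b
Σ=6b of 6 (174bpm 3/8) — PASS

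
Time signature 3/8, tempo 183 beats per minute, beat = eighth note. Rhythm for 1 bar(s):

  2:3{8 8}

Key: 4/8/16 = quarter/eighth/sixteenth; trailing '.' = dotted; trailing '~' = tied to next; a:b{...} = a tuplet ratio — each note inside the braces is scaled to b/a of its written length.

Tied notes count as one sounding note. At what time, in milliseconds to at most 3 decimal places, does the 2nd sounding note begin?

note 2 onset = 3/2b = 491.803ms

1. 0.0ms @ 0 + 491.803ms (3/2)
2. 491.803ms @ 3/2 + 491.803ms (3/2)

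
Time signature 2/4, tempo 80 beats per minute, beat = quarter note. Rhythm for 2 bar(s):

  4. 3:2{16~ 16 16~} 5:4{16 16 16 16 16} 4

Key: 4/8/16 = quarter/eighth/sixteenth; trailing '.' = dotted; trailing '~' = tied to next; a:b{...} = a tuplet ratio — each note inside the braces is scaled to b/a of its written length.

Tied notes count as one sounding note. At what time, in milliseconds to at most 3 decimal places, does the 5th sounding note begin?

1. 0.0ms @ 0 + 1125.0ms (3/2)
2. 1125.0ms @ 3/2 + 250.0ms (1/3)
3. 1375.0ms @ 11/6 + 275.0ms (11/30)
4. 1650.0ms @ 11/5 + 150.0ms (1/5)
5. 1800.0ms @ 12/5 + 150.0ms (1/5)
6. 1950.0ms @ 13/5 + 150.0ms (1/5)
7. 2100.0ms @ 14/5 + 150.0ms (1/5)
8. 2250.0ms @ 3 + 750.0ms (1)

note 5 onset = 12/5b = 1800.0ms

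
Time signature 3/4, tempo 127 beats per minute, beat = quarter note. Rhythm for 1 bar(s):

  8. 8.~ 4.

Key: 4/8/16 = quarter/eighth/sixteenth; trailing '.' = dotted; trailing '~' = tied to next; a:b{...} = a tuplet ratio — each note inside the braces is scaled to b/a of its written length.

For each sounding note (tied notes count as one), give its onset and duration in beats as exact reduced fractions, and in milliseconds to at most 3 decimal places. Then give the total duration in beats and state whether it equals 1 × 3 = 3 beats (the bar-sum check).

1) 0.0ms=0b +354.331ms=3/4b
2) 354.331ms=3/4b +1062.992ms=9/4b
Σ=3b of 3 (127bpm 3/4) — PASS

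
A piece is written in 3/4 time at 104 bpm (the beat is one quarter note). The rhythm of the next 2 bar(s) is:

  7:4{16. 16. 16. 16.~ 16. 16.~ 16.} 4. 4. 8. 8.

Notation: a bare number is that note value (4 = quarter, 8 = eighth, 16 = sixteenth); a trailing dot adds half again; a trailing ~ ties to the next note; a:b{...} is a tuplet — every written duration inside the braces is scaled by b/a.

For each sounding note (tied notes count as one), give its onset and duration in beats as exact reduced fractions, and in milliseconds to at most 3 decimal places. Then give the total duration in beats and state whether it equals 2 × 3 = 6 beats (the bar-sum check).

1) 0.0ms=0b +123.626ms=3/14b
2) 123.626ms=3/14b +123.626ms=3/14b
3) 247.253ms=3/7b +123.626ms=3/14b
4) 370.879ms=9/14b +247.253ms=3/7b
5) 618.132ms=15/14b +247.253ms=3/7b
6) 865.385ms=3/2b +865.385ms=3/2b
7) 1730.769ms=3b +865.385ms=3/2b
8) 2596.154ms=9/2b +432.692ms=3/4b
9) 3028.846ms=21/4b +432.692ms=3/4b
Σ=6b of 6 (104bpm 3/4) — PASS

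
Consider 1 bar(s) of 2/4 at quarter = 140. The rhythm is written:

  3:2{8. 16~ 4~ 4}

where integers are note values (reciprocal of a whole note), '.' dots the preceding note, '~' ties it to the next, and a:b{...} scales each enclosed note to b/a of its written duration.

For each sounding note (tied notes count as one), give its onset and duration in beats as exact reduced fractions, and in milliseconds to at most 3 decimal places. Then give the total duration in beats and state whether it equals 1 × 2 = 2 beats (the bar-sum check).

1) 0.0ms=0b +214.286ms=1/2b
2) 214.286ms=1/2b +642.857ms=3/2b
Σ=2b of 2 (140bpm 2/4) — PASS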